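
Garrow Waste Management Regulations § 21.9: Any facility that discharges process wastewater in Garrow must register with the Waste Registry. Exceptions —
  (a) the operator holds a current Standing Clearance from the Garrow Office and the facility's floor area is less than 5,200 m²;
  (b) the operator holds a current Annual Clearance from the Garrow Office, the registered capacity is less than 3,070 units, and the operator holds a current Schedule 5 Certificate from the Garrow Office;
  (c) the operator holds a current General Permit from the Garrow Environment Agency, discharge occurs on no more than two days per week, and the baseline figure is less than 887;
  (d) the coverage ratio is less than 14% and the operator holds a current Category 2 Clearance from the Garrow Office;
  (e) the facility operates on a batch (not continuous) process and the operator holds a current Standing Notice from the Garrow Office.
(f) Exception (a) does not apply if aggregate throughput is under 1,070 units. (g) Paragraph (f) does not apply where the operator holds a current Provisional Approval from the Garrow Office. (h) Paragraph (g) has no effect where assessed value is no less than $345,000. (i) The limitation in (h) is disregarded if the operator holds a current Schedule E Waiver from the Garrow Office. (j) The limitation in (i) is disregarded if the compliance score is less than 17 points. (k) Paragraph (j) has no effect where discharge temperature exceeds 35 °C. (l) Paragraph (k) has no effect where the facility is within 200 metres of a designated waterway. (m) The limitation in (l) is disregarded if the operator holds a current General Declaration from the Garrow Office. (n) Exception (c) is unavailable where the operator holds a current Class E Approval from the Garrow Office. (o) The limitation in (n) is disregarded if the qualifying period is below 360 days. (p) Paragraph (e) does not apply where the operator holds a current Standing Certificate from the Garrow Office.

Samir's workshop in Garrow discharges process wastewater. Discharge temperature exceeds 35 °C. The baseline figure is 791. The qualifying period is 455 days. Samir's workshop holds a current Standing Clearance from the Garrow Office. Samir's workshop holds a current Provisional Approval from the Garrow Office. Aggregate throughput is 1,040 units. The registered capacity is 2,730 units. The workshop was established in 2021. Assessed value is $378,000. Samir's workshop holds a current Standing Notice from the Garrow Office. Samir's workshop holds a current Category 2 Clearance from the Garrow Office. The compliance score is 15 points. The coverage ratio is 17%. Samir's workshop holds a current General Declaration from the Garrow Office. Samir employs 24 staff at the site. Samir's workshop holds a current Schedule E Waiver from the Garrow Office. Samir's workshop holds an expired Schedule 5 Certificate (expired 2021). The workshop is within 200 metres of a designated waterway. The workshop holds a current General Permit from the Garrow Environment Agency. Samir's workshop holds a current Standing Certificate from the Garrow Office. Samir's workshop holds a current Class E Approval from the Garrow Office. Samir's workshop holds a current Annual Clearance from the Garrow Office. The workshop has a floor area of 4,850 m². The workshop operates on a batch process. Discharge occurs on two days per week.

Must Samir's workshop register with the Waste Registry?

No — exception (a) applies; Samir's workshop is not required to register with the Waste Registry.

All of (a)'s requirements are met (a current Standing Clearance is held; the facility's floor area is 4,850 m², less than the 5,200 m² limit). Applying paragraphs (f)–(m): (f) applies (aggregate throughput is 1,040 units, under the 1,070 units limit), but is set aside by (g): (g) is engaged — a current Provisional Approval is held. (h) is triggered (assessed value is $378,000, meeting the $345,000 threshold), but is overridden by (i): (i) operates — a current Schedule E Waiver is held. (j) operates (the compliance score is 15 points, less than the 17 points limit), but is set aside by (k): (k) operates against (j): discharge temperature exceeds 35 °C. (l) operates (the workshop is within 200 m of a designated waterway), but is displaced by (m): (m) operates against (l): a current General Declaration is held. Exception (a) stands.
Exception (b) requires that the operator holds a current Schedule 5 Certificate from the Garrow Office; but there is no Schedule 5 Certificate in force, so (b) is unavailable.
Exception (c)'s conditions are all satisfied: a current General Permit is held; discharge occurs on no more than two days per week; the baseline figure is 791, less than the 887 limit. However, paragraphs (n)–(o) must be considered: (n) operates against (c): a current Class E Approval is held. (o), which would lift (n), is inapplicable — the qualifying period is 455 days, not below 360 days. (c) is therefore removed.
Exception (d) fails — the coverage ratio is 17%, not less than 14%.
Exception (e): the facility operates on a batch process; a current Standing Notice is held — every condition holds. But applying paragraph (p): (p) is engaged — a current Standing Certificate is held. Exception (e) does not apply.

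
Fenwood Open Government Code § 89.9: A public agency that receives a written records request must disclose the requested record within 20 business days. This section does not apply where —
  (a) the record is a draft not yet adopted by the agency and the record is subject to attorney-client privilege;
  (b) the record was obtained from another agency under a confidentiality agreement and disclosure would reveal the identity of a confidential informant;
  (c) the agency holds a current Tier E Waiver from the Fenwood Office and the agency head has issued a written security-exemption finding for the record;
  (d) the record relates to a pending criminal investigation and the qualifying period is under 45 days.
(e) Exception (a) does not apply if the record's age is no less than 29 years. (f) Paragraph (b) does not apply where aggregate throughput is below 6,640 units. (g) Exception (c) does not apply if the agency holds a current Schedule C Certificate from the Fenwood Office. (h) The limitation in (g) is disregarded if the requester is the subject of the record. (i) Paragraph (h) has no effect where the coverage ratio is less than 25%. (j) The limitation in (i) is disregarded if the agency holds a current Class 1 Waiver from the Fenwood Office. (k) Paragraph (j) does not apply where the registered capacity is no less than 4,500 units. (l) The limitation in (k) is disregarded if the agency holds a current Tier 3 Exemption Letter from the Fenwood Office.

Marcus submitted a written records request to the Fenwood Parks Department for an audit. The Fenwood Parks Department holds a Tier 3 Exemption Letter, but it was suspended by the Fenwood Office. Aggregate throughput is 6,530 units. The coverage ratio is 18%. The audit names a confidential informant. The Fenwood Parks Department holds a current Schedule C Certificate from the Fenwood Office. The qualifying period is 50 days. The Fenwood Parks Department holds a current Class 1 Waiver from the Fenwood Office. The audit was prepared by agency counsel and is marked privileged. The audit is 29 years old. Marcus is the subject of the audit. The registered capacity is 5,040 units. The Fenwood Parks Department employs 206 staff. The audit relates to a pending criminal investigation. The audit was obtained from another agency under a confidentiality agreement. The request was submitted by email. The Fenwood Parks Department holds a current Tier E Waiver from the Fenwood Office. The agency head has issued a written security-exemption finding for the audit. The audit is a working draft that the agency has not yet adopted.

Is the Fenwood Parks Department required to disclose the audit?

Exception (a): the audit is an unadopted draft; the audit is privileged — every condition holds. But applying paragraph (e): (e) operates against (a): the record's age is 29 years, meeting the 29 years threshold. Exception (a) does not apply.
Exception (b)'s conditions are all satisfied: the audit was obtained under a confidentiality agreement; the audit names a confidential informant. But applying paragraph (f): (f) operates — aggregate throughput is 6,530 units, below the 6,640 units limit. So (b) is unavailable.
Exception (c)'s conditions are all satisfied: a current Tier E Waiver is held; a written security-exemption finding has been issued. But: (g) operates — a current Schedule C Certificate is held. (h) applies (Marcus is the subject of the audit), but is itself disapplied by (i): (i) operates against (h): the coverage ratio is 18%, less than the 25% limit. (j) would limit (i) — a current Class 1 Waiver is held — but (k) sets (j) aside: (k) operates — the registered capacity is 5,040 units, meeting the 4,500 units threshold. (l), which would lift (k), is not engaged — there is no Tier 3 Exemption Letter in force. (c) is therefore removed.
Exception (d) does not apply: the qualifying period is 50 days, not under 45 days.
Every exception is unavailable, so the rule governs.

Yes — the Fenwood Parks Department must disclose the audit.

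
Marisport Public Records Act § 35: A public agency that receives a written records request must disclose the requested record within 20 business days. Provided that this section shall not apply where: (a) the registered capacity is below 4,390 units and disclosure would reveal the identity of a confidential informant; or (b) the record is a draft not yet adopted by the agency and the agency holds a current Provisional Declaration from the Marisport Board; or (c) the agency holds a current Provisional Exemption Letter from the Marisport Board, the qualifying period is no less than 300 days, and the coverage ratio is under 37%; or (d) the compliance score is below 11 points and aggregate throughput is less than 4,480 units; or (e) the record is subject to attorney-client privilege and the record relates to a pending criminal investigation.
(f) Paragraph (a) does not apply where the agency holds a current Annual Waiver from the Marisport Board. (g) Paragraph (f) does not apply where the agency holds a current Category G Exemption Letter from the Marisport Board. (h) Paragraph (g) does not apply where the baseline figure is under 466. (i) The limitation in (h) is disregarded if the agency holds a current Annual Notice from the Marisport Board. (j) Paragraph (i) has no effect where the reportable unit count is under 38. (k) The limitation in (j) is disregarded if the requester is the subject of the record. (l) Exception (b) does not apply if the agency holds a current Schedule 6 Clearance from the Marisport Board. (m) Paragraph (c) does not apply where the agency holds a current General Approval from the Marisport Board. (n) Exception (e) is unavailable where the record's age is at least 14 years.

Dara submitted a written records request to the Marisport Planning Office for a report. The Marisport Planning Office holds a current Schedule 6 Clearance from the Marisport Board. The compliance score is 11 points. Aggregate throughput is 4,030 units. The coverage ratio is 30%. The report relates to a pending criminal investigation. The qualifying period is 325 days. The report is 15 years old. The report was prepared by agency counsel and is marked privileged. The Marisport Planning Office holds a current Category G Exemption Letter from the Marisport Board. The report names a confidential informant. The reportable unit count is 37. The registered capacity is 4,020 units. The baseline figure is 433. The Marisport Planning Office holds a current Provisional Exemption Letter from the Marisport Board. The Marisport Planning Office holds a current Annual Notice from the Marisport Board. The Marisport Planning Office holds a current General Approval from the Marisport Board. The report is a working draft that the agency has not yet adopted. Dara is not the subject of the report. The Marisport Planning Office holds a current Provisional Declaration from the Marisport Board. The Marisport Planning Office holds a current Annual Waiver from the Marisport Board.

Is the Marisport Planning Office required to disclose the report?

Exception (a)'s conditions are all satisfied: the registered capacity is 4,020 units, below the 4,390 units limit; the report names a confidential informant. But: (f) is triggered — a current Annual Waiver is held. (g) applies (a current Category G Exemption Letter is held), but is set aside by (h): (h) operates against (g): the baseline figure is 433, under the 466 limit. (i) would limit (h) — a current Annual Notice is held — but (j) sets (i) aside: (j) operates — the reportable unit count is 37, under the 38 limit. (k), which would lift (j), is inapplicable — Dara is not the subject of the report. Exception (a) does not apply.
Exception (b): the report is an unadopted draft; a current Provisional Declaration is held — every condition holds. However, paragraph (l) must be considered: (l) is triggered — a current Schedule 6 Clearance is held. (b) is therefore removed.
Exception (c) is satisfied on its face — a current Provisional Exemption Letter is held; the qualifying period is 325 days, meeting the 300 days threshold; the coverage ratio is 30%, under the 37% limit. However, paragraph (m) must be considered: (m) operates against (c): a current General Approval is held. So (c) is unavailable.
Exception (d) requires that the compliance score is below 11 points; but the compliance score is 11 points, not below 11 points, so (d) is unavailable.
Exception (e): the report is privileged; the report relates to a pending investigation — every condition holds. However, paragraph (n) must be considered: (n) operates against (e): the record's age is 15 years, meeting the 14 years threshold. (e) is therefore removed.
Every exception is unavailable, so the rule governs.

Yes — the Marisport Planning Office must disclose the report.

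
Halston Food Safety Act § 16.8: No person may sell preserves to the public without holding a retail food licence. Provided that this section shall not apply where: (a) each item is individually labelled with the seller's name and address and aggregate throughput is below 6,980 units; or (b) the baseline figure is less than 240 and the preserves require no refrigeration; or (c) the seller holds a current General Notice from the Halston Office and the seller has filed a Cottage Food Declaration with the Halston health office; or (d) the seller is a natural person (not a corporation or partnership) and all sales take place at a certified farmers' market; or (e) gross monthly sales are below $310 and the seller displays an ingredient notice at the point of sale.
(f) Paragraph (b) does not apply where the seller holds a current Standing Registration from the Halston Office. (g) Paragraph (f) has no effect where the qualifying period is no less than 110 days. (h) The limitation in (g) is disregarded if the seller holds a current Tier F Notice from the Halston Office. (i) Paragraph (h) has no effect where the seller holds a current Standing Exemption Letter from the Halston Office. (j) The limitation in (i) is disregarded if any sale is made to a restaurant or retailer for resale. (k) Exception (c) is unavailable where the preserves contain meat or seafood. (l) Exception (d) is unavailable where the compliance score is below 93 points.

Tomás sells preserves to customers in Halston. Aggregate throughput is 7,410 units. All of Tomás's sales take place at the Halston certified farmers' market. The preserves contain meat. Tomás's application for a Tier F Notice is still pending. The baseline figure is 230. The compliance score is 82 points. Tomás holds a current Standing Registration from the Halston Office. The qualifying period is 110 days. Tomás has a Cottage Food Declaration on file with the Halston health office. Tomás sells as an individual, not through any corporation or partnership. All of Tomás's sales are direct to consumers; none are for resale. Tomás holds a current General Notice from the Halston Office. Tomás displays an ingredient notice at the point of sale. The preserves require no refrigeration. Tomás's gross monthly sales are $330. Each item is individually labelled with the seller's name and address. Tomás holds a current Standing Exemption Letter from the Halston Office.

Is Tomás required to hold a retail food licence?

Exception (a) does not apply: aggregate throughput is 7,410 units, not below 6,980 units.
Exception (b)'s conditions are all satisfied: the baseline figure is 230, less than the 240 limit; the preserves are shelf-stable. Considering the limiting provisions: (f) would limit (b) — a current Standing Registration is held — but (g) sets (f) aside: (g) operates against (f): the qualifying period is 110 days, meeting the 110 days threshold. (h), which would lift (g), is inapplicable — there is no Tier F Notice in force. (b) remains available.
Exception (c): a current General Notice is held; a Cottage Food Declaration is on file — every condition holds. But: (k) is engaged — the preserves contain meat. (c) is therefore removed.
Exception (d)'s conditions are all satisfied: the seller is a natural person; all sales are at a certified farmers' market. But applying paragraph (l): (l) operates against (d): the compliance score is 82 points, below the 93 points limit. (d) is therefore removed.
Exception (e) does not apply: gross monthly sales are $330, not below $310.

No — exception (b) applies; Tomás is not required to hold a retail food licence.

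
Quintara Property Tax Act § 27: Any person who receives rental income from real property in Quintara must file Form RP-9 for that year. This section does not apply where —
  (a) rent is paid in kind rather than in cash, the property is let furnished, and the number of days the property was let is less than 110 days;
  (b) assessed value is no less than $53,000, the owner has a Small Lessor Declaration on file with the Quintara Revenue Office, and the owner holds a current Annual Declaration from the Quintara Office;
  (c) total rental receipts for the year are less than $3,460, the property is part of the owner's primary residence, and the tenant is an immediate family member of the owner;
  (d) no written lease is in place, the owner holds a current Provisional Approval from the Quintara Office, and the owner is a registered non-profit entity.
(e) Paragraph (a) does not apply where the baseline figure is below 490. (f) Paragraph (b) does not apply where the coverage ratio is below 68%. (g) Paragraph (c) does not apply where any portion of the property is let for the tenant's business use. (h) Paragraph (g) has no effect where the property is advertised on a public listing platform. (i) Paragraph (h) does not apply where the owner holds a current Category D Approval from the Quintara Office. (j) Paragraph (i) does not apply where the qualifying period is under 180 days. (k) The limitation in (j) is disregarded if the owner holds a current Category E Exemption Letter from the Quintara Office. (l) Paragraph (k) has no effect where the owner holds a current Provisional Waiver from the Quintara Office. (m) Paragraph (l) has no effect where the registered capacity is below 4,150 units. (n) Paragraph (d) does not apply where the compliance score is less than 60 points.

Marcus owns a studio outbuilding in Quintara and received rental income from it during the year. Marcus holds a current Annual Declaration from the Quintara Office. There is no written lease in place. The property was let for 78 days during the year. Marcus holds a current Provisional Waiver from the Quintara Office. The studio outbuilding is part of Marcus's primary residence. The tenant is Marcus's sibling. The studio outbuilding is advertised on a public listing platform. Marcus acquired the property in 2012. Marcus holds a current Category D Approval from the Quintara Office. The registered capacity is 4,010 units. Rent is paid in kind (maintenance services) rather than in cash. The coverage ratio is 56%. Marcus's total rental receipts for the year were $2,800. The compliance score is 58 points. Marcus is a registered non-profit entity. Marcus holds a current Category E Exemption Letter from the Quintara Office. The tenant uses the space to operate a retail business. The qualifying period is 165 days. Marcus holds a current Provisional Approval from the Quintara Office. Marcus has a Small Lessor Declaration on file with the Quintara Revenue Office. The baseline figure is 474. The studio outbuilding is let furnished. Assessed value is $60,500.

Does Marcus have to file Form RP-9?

Yes — Marcus must file Form RP-9.

Exception (a) is satisfied on its face — rent is paid in kind; the property is let furnished; the number of days the property was let is 78 days, less than the 110 days limit. But applying paragraph (e): (e) applies — the baseline figure is 474, below the 490 limit. (a) is therefore removed.
Exception (b): assessed value is $60,500, meeting the $53,000 threshold; a Small Lessor Declaration is on file; a current Annual Declaration is held — every condition holds. But: (f) operates against (b): the coverage ratio is 56%, below the 68% limit. So (b) is unavailable.
Exception (c) is satisfied on its face — total rental receipts for the year are $2,800, less than the $3,460 limit; the studio outbuilding is part of the primary residence; the tenant is an immediate family member. But: (g) is engaged — the space is let for business use. (h) applies (the property is publicly advertised), but yields to (i): (i) is triggered — a current Category D Approval is held. (j) would limit (i) — the qualifying period is 165 days, under the 180 days limit — but (k) sets (j) aside: (k) is triggered — a current Category E Exemption Letter is held. (l) would limit (k) — a current Provisional Waiver is held — but (m) sets (l) aside: (m) applies — the registered capacity is 4,010 units, below the 4,150 units limit. Exception (c) does not apply.
Exception (d): there is no written lease; a current Provisional Approval is held; Marcus is a registered non-profit — every condition holds. Turning to paragraph (n): (n) operates against (d): the compliance score is 58 points, less than the 60 points limit. So (d) is unavailable.
No exception displaces § 27.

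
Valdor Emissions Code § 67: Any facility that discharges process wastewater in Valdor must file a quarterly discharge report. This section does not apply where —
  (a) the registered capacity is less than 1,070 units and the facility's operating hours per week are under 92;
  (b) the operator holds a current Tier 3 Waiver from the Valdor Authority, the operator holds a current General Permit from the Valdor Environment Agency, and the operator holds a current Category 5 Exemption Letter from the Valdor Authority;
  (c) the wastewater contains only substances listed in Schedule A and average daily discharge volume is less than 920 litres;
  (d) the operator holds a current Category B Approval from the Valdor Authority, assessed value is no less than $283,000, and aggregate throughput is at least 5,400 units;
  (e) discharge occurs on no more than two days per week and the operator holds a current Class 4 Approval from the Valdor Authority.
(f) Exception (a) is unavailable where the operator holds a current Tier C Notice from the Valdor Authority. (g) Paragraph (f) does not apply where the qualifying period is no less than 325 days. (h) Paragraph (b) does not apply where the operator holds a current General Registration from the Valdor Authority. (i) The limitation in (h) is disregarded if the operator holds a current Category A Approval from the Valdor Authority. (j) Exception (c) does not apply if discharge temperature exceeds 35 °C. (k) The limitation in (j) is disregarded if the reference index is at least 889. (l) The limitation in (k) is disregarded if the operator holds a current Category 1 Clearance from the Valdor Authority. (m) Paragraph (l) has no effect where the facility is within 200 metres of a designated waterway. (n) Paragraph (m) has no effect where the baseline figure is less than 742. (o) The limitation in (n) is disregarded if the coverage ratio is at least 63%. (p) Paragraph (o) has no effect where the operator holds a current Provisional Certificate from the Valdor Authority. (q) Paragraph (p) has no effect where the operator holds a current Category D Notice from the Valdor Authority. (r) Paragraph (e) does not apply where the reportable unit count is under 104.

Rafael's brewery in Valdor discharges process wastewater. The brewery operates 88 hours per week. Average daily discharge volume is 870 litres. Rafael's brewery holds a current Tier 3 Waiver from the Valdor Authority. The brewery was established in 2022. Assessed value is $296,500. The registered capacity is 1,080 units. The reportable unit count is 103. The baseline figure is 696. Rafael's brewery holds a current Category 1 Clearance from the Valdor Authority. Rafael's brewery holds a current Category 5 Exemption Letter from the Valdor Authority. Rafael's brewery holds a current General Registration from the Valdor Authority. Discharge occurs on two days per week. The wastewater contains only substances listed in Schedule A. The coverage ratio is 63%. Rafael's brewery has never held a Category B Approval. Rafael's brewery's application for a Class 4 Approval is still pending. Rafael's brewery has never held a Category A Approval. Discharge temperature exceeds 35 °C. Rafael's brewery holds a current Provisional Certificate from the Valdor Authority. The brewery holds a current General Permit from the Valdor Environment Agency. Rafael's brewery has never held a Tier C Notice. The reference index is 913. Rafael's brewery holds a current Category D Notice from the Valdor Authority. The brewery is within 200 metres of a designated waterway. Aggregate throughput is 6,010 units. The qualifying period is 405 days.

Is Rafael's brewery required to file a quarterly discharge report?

No — exception (c) applies; Rafael's brewery is not required to file a quarterly discharge report.

Exception (a) requires that the registered capacity is less than 1,070 units; but the registered capacity is 1,080 units, not less than 1,070 units, so (a) is unavailable.
All of (b)'s requirements are met (a current Tier 3 Waiver is held; a current General Permit is held; a current Category 5 Exemption Letter is held). Turning to paragraphs (h)–(i): (h) is triggered — a current General Registration is held. (i) is inapplicable (the Category A Approval is not current), so (h) stands. So (b) is unavailable.
Exception (c): the wastewater is Schedule-A-only; average daily discharge volume is 870 litres, less than the 920 litres limit — every condition holds. Under paragraphs (j)–(q): (j) is triggered (discharge temperature exceeds 35 °C), but is overridden by (k): (k) is engaged — the reference index is 913, meeting the 889 threshold. (l) applies (a current Category 1 Clearance is held), but is set aside by (m): (m) is engaged — the brewery is within 200 m of a designated waterway. (n) is triggered (the baseline figure is 696, less than the 742 limit), but is displaced by (o): (o) is engaged — the coverage ratio is 63%, meeting the 63% threshold. (p) would limit (o) — a current Provisional Certificate is held — but (q) sets (p) aside: (q) operates — a current Category D Notice is held. So (c) applies.
Exception (d) does not apply: the Category B Approval is not current.
Exception (e) does not apply: the Class 4 Approval is not current.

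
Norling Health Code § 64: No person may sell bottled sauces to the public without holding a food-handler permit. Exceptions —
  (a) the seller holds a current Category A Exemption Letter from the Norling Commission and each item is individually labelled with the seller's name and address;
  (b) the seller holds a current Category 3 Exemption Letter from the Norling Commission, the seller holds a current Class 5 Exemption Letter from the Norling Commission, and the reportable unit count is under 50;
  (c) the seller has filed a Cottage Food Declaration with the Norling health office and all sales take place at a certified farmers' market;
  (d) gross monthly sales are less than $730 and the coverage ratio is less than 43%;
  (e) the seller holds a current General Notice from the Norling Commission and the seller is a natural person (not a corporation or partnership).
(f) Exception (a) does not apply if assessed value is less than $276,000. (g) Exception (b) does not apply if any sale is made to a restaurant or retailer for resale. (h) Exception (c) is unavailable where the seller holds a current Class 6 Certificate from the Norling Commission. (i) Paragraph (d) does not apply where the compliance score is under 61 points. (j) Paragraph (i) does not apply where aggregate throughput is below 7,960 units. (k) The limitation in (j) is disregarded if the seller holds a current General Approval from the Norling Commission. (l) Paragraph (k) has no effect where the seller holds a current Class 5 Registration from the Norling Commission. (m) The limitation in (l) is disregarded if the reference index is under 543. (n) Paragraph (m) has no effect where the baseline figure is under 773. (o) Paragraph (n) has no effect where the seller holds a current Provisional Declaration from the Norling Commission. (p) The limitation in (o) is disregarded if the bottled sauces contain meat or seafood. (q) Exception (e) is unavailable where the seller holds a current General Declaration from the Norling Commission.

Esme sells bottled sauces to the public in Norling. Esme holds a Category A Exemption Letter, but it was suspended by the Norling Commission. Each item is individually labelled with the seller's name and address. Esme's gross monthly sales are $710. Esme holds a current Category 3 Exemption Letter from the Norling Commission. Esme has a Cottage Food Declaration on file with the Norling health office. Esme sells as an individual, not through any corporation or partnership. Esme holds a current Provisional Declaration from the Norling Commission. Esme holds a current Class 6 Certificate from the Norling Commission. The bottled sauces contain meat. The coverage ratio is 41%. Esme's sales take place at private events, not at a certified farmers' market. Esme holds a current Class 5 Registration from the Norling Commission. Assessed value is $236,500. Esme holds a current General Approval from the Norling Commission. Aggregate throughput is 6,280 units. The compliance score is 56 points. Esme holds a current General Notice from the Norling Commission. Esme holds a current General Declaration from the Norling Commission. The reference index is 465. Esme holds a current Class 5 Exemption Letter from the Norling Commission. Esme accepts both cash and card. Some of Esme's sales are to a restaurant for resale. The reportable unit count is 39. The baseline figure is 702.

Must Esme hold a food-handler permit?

Exception (a) does not apply: there is no Category A Exemption Letter in force.
Exception (b)'s conditions are all satisfied: a current Category 3 Exemption Letter is held; a current Class 5 Exemption Letter is held; the reportable unit count is 39, under the 50 limit. But: (g) operates against (b): some sales are to a restaurant for resale. Exception (b) does not apply.
Exception (c) fails — sales are at private events, not a certified farmers' market.
Exception (d)'s conditions are all satisfied: gross monthly sales are $710, less than the $730 limit; the coverage ratio is 41%, less than the 43% limit. As to paragraphs (i)–(p): (i) operates (the compliance score is 56 points, under the 61 points limit), but is set aside by (j): (j) operates — aggregate throughput is 6,280 units, below the 7,960 units limit. (k) would limit (j) — a current General Approval is held — but (l) sets (k) aside: (l) operates against (k): a current Class 5 Registration is held. (m) would limit (l) — the reference index is 465, under the 543 limit — but (n) sets (m) aside: (n) is engaged — the baseline figure is 702, under the 773 limit. (o) applies (a current Provisional Declaration is held), but is overridden by (p): (p) applies — the bottled sauces contain meat. (d) remains available.
All of (e)'s requirements are met (a current General Notice is held; the seller is a natural person). However, paragraph (q) must be considered: (q) is triggered — a current General Declaration is held. So (e) is unavailable.

No — exception (d) applies; Esme is not required to hold a food-handler permit.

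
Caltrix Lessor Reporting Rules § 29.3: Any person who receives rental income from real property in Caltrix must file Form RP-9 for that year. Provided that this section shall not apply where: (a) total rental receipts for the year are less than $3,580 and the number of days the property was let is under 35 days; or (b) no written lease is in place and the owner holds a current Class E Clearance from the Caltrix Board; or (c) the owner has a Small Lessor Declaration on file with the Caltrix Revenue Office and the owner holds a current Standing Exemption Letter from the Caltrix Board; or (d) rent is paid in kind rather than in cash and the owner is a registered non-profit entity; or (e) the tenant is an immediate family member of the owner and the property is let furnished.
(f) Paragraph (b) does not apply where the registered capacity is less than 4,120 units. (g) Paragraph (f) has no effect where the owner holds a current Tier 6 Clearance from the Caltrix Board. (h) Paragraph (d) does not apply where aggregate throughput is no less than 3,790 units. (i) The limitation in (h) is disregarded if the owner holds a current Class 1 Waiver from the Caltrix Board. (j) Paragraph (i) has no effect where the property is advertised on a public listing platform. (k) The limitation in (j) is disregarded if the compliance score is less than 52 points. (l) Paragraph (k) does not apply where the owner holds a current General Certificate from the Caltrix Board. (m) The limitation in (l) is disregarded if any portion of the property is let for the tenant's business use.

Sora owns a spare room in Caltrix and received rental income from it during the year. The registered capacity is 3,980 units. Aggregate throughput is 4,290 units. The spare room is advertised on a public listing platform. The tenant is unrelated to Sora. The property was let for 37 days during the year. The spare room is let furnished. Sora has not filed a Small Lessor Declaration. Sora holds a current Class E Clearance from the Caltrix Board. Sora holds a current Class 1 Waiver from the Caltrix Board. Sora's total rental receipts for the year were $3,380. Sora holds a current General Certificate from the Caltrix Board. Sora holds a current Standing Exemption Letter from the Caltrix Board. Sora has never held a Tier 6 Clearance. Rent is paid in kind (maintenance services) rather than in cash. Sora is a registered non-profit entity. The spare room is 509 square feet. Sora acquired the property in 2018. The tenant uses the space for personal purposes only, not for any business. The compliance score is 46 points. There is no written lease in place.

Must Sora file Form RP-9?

Yes — Sora must file Form RP-9.

Exception (a) requires that the number of days the property was let is under 35 days; but the number of days the property was let is 37 days, not under 35 days, so (a) is unavailable.
Exception (b)'s conditions are all satisfied: there is no written lease; a current Class E Clearance is held. However, paragraphs (f)–(g) must be considered: (f) applies — the registered capacity is 3,980 units, less than the 4,120 units limit. (g), which would lift (f), is not triggered — the Tier 6 Clearance is not current. So (b) is unavailable.
Exception (c) requires that the owner has a Small Lessor Declaration on file with the Caltrix Revenue Office; but no Small Lessor Declaration is on file, so (c) is unavailable.
Exception (d) is satisfied on its face — rent is paid in kind; Sora is a registered non-profit. Turning to paragraphs (h)–(m): (h) applies — aggregate throughput is 4,290 units, meeting the 3,790 units threshold. (i) would limit (h) — a current Class 1 Waiver is held — but (j) sets (i) aside: (j) operates against (i): the property is publicly advertised. (k) would limit (j) — the compliance score is 46 points, less than the 52 points limit — but (l) sets (k) aside: (l) is triggered — a current General Certificate is held. (m), which would lift (l), does not operate here — the space is used for personal purposes only. (d) is therefore removed.
Exception (e) requires that the tenant is an immediate family member of the owner; but the tenant is unrelated to the owner, so (e) is unavailable.
None of the exceptions is available; § 29.3 applies in full.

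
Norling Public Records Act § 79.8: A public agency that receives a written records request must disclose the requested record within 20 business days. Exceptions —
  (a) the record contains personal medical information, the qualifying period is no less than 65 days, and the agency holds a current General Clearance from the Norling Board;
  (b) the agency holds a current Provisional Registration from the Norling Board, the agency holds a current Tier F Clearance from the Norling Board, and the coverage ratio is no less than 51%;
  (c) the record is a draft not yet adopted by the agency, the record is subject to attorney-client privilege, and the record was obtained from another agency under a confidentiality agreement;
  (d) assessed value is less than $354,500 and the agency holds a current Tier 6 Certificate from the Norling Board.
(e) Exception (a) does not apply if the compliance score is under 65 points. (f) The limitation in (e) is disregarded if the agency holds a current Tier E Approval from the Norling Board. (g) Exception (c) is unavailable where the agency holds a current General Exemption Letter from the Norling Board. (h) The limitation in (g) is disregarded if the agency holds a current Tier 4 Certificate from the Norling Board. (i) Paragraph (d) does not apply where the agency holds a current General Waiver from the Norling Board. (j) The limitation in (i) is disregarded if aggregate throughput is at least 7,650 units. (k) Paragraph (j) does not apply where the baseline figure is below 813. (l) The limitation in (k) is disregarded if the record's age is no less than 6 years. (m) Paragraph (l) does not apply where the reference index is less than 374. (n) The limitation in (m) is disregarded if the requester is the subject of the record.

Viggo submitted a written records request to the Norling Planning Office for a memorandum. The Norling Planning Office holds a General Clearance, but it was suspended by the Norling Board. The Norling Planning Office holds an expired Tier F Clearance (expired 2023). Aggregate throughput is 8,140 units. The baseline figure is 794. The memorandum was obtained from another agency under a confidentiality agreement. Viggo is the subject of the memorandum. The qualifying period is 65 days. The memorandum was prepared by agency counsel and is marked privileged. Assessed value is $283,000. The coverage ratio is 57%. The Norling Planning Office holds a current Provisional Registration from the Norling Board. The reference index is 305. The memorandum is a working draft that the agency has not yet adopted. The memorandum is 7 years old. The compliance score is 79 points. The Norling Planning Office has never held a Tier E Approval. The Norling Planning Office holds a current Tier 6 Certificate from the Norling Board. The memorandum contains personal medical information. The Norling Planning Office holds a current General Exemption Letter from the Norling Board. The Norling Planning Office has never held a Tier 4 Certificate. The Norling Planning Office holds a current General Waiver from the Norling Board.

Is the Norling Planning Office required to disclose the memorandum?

Exception (a) fails — there is no General Clearance in force.
Exception (b) does not apply: no current Tier F Clearance is held.
Exception (c) is satisfied on its face — the memorandum is an unadopted draft; the memorandum is privileged; the memorandum was obtained under a confidentiality agreement. But applying paragraphs (g)–(h): (g) operates against (c): a current General Exemption Letter is held. (h) is not engaged (there is no Tier 4 Certificate in force), so (g) stands. So (c) is unavailable.
Exception (d): assessed value is $283,000, less than the $354,500 limit; a current Tier 6 Certificate is held — every condition holds. Applying paragraphs (i)–(n): (i) is triggered (a current General Waiver is held), but is itself disapplied by (j): (j) operates against (i): aggregate throughput is 8,140 units, meeting the 7,650 units threshold. (k) would limit (j) — the baseline figure is 794, below the 813 limit — but (l) sets (k) aside: (l) operates — the record's age is 7 years, meeting the 6 years threshold. (m) would limit (l) — the reference index is 305, less than the 374 limit — but (n) sets (m) aside: (n) operates — Viggo is the subject of the memorandum. Exception (d) stands.

No — exception (d) applies; the Norling Planning Office is not required to disclose the memorandum.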